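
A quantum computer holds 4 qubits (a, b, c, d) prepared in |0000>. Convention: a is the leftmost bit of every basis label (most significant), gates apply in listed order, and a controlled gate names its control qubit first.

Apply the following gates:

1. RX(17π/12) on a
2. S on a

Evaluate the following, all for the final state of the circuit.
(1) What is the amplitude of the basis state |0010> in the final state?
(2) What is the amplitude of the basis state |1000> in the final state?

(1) The amplitude on |0010> is 0.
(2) The final state's coefficient on |1000> equals sqrt(6 - 3*sqrt(2))/4 + sqrt(sqrt(2) + 2)/4.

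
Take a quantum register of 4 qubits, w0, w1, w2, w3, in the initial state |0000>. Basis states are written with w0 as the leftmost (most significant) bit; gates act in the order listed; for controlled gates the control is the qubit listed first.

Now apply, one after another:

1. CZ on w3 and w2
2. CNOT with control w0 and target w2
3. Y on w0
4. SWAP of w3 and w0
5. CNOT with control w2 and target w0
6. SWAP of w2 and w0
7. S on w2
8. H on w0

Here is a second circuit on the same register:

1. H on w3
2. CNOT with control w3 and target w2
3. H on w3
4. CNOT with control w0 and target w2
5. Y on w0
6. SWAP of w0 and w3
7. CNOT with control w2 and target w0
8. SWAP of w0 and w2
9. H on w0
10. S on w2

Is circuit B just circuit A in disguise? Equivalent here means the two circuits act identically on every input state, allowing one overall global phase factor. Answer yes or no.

No, they are not equivalent — no single phase factor reconciles the two unitaries.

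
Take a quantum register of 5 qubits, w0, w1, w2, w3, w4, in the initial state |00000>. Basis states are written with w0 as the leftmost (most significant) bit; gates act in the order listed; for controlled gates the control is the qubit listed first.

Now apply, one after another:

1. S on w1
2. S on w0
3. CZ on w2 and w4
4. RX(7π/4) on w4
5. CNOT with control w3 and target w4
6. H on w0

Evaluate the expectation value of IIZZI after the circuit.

In the final state, IIZZI has expectation 1.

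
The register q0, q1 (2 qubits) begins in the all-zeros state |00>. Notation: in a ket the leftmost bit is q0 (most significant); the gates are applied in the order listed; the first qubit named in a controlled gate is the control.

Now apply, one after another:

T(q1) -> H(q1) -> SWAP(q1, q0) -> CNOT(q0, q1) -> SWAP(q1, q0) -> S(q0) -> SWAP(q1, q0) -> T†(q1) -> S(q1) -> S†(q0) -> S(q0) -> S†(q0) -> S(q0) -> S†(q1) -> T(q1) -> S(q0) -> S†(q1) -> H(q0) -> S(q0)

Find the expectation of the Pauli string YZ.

The observable YZ averages to 1. Key observation: steps 8-15 multiply out to the identity, so the circuit reduces to the remaining gates.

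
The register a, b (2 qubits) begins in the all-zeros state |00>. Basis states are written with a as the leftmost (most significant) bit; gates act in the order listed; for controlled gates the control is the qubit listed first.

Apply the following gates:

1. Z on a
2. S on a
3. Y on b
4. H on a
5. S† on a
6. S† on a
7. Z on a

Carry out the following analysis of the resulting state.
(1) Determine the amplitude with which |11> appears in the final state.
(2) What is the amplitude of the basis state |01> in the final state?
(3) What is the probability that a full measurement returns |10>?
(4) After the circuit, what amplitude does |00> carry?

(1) The final state's coefficient on |11> equals sqrt(2)*I/2.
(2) The amplitude on |01> is sqrt(2)*I/2.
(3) The probability of measuring |10> is 0.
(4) |00> carries amplitude 0 in the final state.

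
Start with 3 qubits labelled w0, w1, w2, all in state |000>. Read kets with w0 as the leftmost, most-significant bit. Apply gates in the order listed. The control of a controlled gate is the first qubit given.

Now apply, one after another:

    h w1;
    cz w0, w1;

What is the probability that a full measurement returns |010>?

The probability of measuring |010> is 1/2.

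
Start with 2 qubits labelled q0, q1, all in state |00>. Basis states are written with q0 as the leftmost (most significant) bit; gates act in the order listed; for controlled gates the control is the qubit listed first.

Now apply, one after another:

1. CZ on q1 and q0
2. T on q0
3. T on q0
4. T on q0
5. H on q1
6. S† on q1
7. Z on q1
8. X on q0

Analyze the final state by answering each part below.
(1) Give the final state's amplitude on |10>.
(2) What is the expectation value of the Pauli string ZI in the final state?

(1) |10> carries amplitude sqrt(2)/2 in the final state.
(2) The expectation value of ZI is -1.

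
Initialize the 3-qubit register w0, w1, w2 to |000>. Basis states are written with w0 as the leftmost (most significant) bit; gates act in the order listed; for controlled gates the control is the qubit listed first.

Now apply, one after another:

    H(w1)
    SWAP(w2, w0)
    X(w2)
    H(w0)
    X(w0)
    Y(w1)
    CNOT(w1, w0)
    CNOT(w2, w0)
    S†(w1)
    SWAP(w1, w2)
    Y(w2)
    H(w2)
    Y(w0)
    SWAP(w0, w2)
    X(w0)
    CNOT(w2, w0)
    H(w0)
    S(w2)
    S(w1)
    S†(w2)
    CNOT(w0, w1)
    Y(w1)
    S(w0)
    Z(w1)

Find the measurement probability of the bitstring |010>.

A full measurement returns |010> with probability 0.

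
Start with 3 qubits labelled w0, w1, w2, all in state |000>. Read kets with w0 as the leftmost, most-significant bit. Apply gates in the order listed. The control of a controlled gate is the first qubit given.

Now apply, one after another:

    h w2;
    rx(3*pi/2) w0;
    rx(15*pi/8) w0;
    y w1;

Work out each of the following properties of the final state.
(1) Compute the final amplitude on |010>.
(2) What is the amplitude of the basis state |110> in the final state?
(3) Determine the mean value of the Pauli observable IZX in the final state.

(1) The amplitude on |010> is sqrt(2)*I*sin(3*pi/16)/2.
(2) |110> carries amplitude -sqrt(2)*sin(5*pi/16)/2 in the final state.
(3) In the final state, IZX has expectation -1.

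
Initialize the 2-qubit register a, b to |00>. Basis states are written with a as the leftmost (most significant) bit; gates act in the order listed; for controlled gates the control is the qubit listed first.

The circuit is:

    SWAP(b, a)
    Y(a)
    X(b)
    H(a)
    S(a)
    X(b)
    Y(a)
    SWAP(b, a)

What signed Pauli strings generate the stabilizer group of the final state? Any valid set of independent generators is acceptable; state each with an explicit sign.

One valid set of independent stabilizer generators is -IY, +ZI (any independent generating set of the same group is equally correct).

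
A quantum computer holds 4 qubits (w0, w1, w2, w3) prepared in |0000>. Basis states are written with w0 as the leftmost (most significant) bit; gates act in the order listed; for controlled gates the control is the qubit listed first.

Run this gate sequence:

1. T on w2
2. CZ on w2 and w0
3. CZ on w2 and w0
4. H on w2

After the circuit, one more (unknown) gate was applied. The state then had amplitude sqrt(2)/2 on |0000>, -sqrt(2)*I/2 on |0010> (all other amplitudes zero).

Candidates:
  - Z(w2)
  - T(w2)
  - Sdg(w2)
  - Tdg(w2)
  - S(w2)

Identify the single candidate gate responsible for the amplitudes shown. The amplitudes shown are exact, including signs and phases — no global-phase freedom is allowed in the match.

The unique candidate consistent with the amplitudes is Sdg(w2). Key observation: steps 2-3 multiply out to the identity, so the circuit reduces to the remaining gates.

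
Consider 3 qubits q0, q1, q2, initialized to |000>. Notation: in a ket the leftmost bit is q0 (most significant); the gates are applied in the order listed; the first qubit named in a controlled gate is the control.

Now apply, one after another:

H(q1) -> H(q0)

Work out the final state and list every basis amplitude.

After the circuit, the state carries amplitude 1/2 on |000>, 0 on |001>, 1/2 on |010>, 0 on |011>, 1/2 on |100>, 0 on |101>, 1/2 on |110>, 0 on |111>.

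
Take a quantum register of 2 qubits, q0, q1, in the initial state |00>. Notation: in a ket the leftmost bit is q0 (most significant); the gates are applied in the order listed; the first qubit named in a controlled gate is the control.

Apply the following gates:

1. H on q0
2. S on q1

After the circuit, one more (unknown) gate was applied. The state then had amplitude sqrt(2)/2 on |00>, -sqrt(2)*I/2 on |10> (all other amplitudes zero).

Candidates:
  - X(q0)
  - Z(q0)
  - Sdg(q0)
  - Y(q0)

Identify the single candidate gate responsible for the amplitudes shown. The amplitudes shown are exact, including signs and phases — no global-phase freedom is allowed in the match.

It was Sdg(q0) that produced the state shown.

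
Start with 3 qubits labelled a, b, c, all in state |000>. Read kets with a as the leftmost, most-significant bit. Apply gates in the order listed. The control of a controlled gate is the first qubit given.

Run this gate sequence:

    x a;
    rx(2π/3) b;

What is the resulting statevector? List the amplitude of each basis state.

The final amplitudes are 1/2 on |100>, -sqrt(3)*I/2 on |110>, and 0 on every other basis state.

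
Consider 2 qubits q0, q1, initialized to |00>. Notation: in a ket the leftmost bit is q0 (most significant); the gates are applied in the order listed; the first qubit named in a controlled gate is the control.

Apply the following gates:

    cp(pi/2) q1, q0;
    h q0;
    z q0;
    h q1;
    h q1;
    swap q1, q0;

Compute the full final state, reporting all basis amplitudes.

After the circuit, the state carries amplitude sqrt(2)/2 on |00>, -sqrt(2)/2 on |01>, 0 on |10>, 0 on |11>. Key observation: gates 4-5 undo each other exactly, leaving only the rest of the circuit to track.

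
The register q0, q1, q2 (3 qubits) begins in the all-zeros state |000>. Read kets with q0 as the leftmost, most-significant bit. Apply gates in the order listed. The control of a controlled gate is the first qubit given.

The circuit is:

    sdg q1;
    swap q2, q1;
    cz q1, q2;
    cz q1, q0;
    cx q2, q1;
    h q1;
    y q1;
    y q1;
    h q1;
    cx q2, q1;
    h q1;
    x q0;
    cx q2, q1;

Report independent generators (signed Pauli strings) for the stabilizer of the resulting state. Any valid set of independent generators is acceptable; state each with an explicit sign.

The final state is stabilized by the group generated by +IXI, -ZII, +IIZ; other independent generating sets are equally valid. Key observation: gates 5-10 undo each other exactly, leaving only the rest of the circuit to track.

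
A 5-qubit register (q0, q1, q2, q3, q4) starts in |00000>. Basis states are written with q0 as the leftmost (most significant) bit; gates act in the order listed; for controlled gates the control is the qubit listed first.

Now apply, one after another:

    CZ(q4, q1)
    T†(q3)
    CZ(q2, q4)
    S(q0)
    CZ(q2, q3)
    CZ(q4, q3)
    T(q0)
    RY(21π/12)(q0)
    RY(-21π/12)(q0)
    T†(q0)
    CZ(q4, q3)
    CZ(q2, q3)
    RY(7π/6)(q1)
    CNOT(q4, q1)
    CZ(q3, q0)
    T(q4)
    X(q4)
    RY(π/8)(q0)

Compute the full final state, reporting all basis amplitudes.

After the circuit, the state carries amplitude (-sqrt(6) + sqrt(2))*cos(pi/16)/4 on |00001>, (sqrt(2) + sqrt(6))*cos(pi/16)/4 on |01001>, (-sqrt(6) + sqrt(2))*sin(pi/16)/4 on |10001>, (sqrt(2) + sqrt(6))*sin(pi/16)/4 on |11001>, and 0 on every other basis state. Key observation: gates 5-12 undo each other exactly, leaving only the rest of the circuit to track.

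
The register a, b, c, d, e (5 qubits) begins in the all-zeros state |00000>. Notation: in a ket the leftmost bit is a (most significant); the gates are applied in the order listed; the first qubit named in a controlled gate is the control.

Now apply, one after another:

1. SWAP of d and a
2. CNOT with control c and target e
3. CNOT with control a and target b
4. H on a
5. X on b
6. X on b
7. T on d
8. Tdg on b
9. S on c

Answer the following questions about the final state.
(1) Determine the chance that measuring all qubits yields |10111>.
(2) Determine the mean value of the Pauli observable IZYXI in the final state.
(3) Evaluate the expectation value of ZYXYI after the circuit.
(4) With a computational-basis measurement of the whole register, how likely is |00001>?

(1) Outcome |10111> occurs with probability 0. Key observation: gates 5-6 undo each other exactly, leaving only the rest of the circuit to track.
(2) In the final state, IZYXI has expectation 0.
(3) The observable ZYXYI averages to 0.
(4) A full measurement returns |00001> with probability 0.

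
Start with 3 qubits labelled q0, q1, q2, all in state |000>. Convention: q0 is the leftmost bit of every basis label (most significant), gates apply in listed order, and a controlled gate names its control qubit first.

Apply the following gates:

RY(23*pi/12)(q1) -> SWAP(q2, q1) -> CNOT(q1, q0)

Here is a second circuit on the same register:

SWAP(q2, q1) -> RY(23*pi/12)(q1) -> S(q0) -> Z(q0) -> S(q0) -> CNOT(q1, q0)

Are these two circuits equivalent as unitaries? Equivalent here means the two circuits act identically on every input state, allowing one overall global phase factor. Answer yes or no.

No: there is an input state on which the two circuits produce genuinely different outputs (not merely differing by a phase).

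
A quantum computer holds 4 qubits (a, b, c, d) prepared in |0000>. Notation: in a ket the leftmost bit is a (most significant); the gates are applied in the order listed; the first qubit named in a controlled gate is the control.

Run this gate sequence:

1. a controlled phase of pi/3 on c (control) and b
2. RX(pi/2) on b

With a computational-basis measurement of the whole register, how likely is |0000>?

Outcome |0000> occurs with probability 1/2.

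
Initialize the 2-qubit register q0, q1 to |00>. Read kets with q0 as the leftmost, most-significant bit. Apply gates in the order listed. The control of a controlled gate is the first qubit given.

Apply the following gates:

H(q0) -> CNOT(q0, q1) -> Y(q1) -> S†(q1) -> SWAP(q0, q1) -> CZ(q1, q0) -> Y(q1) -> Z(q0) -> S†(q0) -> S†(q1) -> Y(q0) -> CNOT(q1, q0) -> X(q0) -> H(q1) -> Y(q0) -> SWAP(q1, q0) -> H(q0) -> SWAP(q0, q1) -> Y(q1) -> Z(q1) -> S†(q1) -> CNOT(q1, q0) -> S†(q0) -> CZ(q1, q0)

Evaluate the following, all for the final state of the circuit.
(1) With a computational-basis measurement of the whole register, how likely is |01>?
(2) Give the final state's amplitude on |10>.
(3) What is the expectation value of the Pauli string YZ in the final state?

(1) Outcome |01> occurs with probability 1/2.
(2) |10> carries amplitude -sqrt(2)*I/2 in the final state.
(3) The observable YZ averages to 0.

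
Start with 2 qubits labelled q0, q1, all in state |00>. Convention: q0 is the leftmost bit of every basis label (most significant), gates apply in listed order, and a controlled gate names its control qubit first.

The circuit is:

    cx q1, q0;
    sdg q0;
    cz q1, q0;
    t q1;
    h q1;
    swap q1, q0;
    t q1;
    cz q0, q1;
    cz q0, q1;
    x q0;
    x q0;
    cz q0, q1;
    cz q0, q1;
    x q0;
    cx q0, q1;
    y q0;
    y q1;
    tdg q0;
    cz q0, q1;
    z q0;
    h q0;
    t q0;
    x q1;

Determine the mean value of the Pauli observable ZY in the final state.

The expectation value of ZY is sqrt(2)/2. Key observation: the block from step 8 through step 13 cancels to the identity and can be dropped.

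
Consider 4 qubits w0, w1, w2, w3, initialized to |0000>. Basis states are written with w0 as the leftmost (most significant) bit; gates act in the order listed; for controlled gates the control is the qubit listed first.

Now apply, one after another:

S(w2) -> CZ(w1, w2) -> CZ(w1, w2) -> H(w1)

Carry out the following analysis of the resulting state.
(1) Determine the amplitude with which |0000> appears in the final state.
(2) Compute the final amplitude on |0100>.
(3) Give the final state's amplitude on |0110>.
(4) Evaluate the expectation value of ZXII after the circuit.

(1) The amplitude on |0000> is sqrt(2)/2. Key observation: steps 2-3 multiply out to the identity, so the circuit reduces to the remaining gates.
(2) |0100> carries amplitude sqrt(2)/2 in the final state.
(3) |0110> carries amplitude 0 in the final state.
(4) In the final state, ZXII has expectation 1.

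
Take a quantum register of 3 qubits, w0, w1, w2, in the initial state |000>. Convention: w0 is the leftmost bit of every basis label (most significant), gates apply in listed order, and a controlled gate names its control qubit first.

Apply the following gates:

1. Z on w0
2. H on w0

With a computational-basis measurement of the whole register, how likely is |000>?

Outcome |000> occurs with probability 1/2.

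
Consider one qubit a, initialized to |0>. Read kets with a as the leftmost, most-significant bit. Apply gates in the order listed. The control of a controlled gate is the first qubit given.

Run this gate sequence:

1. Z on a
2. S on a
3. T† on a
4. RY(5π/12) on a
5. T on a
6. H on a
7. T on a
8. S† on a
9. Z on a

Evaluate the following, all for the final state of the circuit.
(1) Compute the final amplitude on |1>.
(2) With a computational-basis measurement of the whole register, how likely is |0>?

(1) The final state's coefficient on |1> equals -sqrt(4 - 2*sqrt(2))/8 + sqrt(6*sqrt(2) + 12)/8 + sqrt(12 - 6*sqrt(2))*exp(3*I*pi/4)/8 + sqrt(2*sqrt(2) + 4)*exp(3*I*pi/4)/8.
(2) Outcome |0> occurs with probability sqrt(3)/8 + 5/8.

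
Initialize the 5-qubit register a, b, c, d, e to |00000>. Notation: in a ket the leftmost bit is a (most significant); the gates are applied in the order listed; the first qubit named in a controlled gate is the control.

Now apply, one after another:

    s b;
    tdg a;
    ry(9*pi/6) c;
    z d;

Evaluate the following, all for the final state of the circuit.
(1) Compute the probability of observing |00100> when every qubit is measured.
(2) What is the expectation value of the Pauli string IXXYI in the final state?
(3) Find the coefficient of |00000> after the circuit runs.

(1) A full measurement returns |00100> with probability 1/2.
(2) The observable IXXYI averages to 0.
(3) The amplitude on |00000> is -sqrt(2)/2.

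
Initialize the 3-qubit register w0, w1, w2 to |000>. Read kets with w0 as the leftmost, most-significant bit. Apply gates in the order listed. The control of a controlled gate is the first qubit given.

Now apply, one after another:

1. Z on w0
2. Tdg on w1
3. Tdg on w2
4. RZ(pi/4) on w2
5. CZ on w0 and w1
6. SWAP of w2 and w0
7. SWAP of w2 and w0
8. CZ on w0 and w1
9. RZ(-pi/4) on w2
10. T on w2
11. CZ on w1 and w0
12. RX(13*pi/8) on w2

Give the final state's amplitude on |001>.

The amplitude on |001> is -I*sin(3*pi/16). Key observation: steps 3-10 multiply out to the identity, so the circuit reduces to the remaining gates.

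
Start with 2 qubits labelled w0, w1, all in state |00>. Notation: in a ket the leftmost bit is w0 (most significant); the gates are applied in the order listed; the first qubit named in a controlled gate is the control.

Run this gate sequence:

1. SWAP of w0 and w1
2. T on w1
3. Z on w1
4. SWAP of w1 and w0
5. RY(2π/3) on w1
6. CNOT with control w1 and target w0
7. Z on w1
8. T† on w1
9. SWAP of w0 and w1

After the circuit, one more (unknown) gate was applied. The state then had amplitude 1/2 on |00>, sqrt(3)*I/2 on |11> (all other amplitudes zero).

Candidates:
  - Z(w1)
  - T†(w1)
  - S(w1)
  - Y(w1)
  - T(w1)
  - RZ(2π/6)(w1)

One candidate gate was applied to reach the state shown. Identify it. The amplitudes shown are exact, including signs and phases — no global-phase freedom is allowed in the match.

The unique candidate consistent with the amplitudes is T†(w1).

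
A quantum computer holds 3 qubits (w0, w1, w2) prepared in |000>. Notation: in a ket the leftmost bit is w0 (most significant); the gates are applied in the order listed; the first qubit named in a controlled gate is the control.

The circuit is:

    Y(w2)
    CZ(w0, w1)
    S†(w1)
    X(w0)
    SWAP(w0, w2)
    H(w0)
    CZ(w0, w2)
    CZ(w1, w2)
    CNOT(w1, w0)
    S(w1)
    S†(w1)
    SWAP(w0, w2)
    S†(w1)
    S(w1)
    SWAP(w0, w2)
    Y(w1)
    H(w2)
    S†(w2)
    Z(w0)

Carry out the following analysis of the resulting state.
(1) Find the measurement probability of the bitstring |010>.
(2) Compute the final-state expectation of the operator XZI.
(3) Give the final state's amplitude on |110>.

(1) A full measurement returns |010> with probability 1/4. Key observation: gates 12-15 undo each other exactly, leaving only the rest of the circuit to track.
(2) In the final state, XZI has expectation 1.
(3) The final state's coefficient on |110> equals 1/2.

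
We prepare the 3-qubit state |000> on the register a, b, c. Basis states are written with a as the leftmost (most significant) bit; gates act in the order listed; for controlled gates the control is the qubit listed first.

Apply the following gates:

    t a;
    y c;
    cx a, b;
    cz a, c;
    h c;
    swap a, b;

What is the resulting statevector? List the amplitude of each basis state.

The final amplitudes are sqrt(2)*I/2 on |000>, -sqrt(2)*I/2 on |001>, and 0 on every other basis state.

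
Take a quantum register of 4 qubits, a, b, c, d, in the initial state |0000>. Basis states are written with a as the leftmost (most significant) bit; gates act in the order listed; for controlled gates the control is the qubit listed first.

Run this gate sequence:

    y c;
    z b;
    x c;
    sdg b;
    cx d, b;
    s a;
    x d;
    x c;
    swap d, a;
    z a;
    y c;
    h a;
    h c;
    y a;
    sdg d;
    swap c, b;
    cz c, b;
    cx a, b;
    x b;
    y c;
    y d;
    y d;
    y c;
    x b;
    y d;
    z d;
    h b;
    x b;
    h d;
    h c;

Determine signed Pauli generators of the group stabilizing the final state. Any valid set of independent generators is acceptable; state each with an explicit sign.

The final state is stabilized by the group generated by +XIII, +IIXI, -IIIX, -IZII; other independent generating sets are equally valid. Key observation: the block from step 19 through step 24 cancels to the identity and can be dropped.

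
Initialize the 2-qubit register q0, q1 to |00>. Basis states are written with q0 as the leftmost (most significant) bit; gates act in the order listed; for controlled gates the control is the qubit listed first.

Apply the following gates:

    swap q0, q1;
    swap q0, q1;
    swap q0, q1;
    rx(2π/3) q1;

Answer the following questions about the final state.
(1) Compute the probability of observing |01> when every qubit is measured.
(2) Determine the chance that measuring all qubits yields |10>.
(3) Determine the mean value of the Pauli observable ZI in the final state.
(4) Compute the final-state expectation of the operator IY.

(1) Outcome |01> occurs with probability 3/4. Key observation: gates 2-3 undo each other exactly, leaving only the rest of the circuit to track.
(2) A full measurement returns |10> with probability 0.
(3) The observable ZI averages to 1.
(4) The observable IY averages to -sqrt(3)/2.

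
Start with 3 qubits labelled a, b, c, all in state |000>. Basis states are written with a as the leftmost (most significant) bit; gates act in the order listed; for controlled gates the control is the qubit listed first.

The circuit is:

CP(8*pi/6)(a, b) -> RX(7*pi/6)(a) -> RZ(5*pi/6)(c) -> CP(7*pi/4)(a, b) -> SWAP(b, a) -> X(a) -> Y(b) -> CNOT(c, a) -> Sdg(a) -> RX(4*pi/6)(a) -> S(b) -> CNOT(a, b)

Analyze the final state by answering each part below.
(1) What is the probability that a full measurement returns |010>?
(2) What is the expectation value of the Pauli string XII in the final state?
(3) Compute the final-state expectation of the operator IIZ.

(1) The probability of measuring |010> is 3/8 - 3*sqrt(3)/16.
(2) The expectation value of XII is 0.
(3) The observable IIZ averages to 1.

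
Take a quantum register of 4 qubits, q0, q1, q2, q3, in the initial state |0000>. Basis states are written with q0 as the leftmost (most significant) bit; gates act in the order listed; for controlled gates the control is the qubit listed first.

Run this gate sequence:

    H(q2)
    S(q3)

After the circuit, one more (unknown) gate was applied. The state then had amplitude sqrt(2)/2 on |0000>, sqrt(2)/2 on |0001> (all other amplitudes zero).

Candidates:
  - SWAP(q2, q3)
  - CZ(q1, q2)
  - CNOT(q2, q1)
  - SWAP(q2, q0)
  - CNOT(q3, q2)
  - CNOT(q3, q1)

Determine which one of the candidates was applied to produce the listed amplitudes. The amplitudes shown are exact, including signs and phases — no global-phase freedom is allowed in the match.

The applied gate was SWAP(q2, q3).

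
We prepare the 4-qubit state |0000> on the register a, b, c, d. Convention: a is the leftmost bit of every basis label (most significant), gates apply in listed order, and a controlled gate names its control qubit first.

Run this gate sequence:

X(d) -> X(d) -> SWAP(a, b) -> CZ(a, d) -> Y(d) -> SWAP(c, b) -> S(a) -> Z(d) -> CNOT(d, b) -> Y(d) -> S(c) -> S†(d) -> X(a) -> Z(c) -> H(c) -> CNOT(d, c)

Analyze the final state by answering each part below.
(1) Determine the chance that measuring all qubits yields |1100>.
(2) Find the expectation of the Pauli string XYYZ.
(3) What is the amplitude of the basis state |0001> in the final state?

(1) Outcome |1100> occurs with probability 1/2.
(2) The expectation value of XYYZ is 0.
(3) The final state's coefficient on |0001> equals 0.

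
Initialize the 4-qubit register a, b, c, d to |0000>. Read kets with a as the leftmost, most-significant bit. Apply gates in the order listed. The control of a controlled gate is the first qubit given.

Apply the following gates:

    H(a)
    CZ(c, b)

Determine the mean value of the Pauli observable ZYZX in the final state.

The observable ZYZX averages to 0.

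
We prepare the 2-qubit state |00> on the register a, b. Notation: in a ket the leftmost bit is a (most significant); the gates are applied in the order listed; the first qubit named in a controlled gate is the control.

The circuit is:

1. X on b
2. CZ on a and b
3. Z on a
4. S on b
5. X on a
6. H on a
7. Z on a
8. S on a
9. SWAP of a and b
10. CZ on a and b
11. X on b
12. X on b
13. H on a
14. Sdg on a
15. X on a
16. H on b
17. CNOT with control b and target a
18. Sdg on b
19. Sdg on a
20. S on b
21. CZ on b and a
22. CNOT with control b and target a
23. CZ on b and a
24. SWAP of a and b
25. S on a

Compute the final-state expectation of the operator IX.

The expectation value of IX is 0.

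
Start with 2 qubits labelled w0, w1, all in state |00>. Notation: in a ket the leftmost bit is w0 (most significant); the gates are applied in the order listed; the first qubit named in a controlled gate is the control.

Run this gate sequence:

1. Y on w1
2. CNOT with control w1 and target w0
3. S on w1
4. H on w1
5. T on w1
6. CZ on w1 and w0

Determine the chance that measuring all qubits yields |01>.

The probability of measuring |01> is 0.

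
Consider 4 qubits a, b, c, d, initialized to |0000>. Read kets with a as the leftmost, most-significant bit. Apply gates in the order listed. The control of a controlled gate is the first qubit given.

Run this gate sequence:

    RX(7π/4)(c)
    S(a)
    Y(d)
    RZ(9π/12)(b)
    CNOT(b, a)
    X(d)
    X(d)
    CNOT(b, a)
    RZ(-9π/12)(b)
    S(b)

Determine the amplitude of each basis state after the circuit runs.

The resulting statevector has amplitude -I*sqrt(sqrt(2) + 2)/2 on |0001>, sqrt(2 - sqrt(2))/2 on |0011>, and 0 on every other basis state. Key observation: steps 4-9 multiply out to the identity, so the circuit reduces to the remaining gates.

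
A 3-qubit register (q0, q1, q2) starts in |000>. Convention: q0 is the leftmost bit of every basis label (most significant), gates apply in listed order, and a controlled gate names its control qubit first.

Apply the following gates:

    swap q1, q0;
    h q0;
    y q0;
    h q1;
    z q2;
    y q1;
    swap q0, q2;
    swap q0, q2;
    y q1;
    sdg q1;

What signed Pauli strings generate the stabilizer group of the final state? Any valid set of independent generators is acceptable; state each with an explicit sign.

One valid set of independent stabilizer generators is -XII, -IYI, +IIZ (any independent generating set of the same group is equally correct). Key observation: gates 6-9 undo each other exactly, leaving only the rest of the circuit to track.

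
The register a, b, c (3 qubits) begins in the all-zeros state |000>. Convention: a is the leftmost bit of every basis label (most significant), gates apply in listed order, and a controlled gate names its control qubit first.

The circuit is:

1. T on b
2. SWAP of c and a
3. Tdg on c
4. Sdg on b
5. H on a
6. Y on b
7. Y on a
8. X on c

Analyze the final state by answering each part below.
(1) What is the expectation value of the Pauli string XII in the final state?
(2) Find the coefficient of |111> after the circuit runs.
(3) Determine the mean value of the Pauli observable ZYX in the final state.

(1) The observable XII averages to -1.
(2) |111> carries amplitude -sqrt(2)/2 in the final state.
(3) The expectation value of ZYX is 0.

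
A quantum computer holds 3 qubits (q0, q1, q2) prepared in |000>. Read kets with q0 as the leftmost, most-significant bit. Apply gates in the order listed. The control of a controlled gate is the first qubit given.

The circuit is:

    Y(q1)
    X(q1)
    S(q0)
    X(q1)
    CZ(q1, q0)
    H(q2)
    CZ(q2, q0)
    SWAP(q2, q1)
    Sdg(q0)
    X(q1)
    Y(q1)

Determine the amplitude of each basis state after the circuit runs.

The final amplitudes are sqrt(2)/2 on |001>, -sqrt(2)/2 on |011>, and 0 on every other basis state.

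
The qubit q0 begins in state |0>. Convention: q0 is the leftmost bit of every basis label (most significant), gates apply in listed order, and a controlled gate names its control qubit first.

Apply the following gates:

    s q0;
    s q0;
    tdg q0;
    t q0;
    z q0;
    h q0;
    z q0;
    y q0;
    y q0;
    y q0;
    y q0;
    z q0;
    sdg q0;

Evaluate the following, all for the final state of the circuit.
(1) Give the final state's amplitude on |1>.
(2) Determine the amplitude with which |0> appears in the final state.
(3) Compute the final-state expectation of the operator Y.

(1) |1> carries amplitude -sqrt(2)*I/2 in the final state.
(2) The amplitude on |0> is sqrt(2)/2.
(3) In the final state, Y has expectation -1.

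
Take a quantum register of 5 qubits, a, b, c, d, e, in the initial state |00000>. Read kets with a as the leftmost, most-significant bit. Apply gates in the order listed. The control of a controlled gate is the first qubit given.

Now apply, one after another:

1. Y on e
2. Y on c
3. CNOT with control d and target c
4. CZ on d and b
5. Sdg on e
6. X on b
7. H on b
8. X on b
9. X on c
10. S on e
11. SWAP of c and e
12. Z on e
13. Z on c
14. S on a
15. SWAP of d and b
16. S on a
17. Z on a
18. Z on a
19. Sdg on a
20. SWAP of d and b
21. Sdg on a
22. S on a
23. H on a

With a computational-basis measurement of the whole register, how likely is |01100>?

A full measurement returns |01100> with probability 1/4. Key observation: gates 14-21 undo each other exactly, leaving only the rest of the circuit to track.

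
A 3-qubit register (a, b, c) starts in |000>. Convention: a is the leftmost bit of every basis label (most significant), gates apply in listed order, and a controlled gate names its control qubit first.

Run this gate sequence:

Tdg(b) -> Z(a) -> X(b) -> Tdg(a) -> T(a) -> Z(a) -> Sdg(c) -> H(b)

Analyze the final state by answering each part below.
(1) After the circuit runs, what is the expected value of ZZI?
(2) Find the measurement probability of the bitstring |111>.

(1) The expectation value of ZZI is 0.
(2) A full measurement returns |111> with probability 0.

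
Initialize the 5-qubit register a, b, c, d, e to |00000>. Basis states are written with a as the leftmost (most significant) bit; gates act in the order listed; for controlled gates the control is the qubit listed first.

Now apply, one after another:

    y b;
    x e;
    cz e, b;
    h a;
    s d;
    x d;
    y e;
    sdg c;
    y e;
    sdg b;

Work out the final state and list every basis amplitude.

After the circuit, the state carries amplitude -sqrt(2)/2 on |01011>, -sqrt(2)/2 on |11011>, and 0 on every other basis state.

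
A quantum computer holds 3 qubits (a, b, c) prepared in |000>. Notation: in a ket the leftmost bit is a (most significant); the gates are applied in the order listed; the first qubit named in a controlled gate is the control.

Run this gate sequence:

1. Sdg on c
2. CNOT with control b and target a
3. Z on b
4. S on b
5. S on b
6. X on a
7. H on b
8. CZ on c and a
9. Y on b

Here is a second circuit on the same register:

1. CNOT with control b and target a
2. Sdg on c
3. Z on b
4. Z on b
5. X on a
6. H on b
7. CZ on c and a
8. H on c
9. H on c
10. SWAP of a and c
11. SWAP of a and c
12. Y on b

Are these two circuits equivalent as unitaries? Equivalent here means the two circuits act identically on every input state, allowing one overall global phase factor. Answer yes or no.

Yes: on every input state the two circuits agree up to one overall phase factor.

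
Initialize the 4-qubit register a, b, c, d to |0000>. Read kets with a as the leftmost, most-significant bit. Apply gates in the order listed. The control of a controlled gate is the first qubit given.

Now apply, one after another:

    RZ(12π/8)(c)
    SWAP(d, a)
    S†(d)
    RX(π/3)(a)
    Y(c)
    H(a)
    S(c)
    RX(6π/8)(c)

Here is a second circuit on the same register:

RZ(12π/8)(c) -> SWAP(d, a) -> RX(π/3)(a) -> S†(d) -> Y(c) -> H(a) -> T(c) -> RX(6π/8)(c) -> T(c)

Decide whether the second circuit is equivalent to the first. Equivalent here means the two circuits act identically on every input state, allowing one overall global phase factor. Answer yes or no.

No: there is an input state on which the two circuits produce genuinely different outputs (not merely differing by a phase).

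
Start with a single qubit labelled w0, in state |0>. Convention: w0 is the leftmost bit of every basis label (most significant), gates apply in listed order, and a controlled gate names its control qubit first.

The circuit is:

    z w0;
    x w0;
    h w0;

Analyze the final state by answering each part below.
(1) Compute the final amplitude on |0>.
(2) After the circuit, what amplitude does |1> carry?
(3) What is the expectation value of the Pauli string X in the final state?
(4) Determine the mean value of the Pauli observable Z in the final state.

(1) The final state's coefficient on |0> equals sqrt(2)/2.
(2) |1> carries amplitude -sqrt(2)/2 in the final state.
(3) In the final state, X has expectation -1.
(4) In the final state, Z has expectation 0.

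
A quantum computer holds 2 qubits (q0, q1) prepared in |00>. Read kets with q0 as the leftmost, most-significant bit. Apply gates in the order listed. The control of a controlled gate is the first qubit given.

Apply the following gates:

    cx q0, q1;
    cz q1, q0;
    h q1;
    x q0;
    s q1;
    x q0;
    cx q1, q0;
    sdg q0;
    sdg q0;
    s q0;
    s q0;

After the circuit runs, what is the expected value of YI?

In the final state, YI has expectation 0. Key observation: gates 8-11 undo each other exactly, leaving only the rest of the circuit to track.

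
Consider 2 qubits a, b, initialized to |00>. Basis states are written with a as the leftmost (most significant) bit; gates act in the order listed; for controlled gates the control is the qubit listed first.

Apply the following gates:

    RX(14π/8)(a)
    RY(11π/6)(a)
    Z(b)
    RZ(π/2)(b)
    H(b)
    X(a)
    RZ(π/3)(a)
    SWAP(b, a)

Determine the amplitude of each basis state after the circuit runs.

After the circuit, the state carries amplitude -sqrt(sqrt(2) + 2)*exp(7*I*pi/12)/8 + sqrt(2 - sqrt(2))*exp(I*pi/12)/8 + sqrt(6 - 3*sqrt(2))*exp(I*pi/12)/8 + sqrt(3*sqrt(2) + 6)*exp(7*I*pi/12)/8 on |00>, -sqrt(3*sqrt(2) + 6)*exp(11*I*pi/12)/8 - sqrt(2 - sqrt(2))*exp(5*I*pi/12)/8 - sqrt(sqrt(2) + 2)*exp(11*I*pi/12)/8 + sqrt(6 - 3*sqrt(2))*exp(5*I*pi/12)/8 on |01>, -sqrt(sqrt(2) + 2)*exp(7*I*pi/12)/8 + sqrt(2 - sqrt(2))*exp(I*pi/12)/8 + sqrt(6 - 3*sqrt(2))*exp(I*pi/12)/8 + sqrt(3*sqrt(2) + 6)*exp(7*I*pi/12)/8 on |10>, -sqrt(3*sqrt(2) + 6)*exp(11*I*pi/12)/8 - sqrt(2 - sqrt(2))*exp(5*I*pi/12)/8 - sqrt(sqrt(2) + 2)*exp(11*I*pi/12)/8 + sqrt(6 - 3*sqrt(2))*exp(5*I*pi/12)/8 on |11>.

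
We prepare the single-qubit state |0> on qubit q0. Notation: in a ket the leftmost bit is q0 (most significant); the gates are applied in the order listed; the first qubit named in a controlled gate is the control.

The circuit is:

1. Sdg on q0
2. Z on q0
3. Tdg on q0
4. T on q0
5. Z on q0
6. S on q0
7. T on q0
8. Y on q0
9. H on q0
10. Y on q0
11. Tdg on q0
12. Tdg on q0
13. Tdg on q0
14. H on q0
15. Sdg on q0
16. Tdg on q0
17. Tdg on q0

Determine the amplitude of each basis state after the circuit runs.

The resulting statevector has amplitude -1/2 + exp(I*pi/4)/2 on |0>, 1/2 + exp(I*pi/4)/2 on |1>. Key observation: gates 1-6 undo each other exactly, leaving only the rest of the circuit to track.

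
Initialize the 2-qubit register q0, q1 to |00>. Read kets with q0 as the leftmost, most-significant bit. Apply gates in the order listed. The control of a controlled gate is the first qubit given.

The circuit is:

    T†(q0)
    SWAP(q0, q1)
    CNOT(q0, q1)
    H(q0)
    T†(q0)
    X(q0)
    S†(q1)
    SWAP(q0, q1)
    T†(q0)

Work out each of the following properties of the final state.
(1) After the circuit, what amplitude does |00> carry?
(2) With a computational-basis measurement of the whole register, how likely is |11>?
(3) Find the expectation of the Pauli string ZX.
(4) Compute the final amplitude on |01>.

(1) The amplitude on |00> is -sqrt(2)*exp(3*I*pi/4)/2.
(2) The probability of measuring |11> is 0.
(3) The observable ZX averages to sqrt(2)/2.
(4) The final state's coefficient on |01> equals sqrt(2)/2.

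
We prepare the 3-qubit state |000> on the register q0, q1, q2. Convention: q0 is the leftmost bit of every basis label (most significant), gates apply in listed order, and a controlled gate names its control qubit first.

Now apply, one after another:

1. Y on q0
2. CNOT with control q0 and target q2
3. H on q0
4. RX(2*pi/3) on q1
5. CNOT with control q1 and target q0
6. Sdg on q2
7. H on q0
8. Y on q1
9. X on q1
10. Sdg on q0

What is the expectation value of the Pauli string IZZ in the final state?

The expectation value of IZZ is 1/2.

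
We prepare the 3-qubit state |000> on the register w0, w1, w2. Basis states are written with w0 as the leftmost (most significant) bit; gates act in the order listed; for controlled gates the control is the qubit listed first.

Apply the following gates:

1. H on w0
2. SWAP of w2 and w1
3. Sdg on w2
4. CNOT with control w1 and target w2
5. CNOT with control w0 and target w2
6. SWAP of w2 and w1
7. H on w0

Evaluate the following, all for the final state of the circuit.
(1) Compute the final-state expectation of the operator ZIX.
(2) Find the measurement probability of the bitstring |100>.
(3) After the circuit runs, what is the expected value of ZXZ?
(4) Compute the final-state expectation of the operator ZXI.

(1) The observable ZIX averages to 0.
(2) Outcome |100> occurs with probability 1/4.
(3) The observable ZXZ averages to 1.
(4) The expectation value of ZXI is 1.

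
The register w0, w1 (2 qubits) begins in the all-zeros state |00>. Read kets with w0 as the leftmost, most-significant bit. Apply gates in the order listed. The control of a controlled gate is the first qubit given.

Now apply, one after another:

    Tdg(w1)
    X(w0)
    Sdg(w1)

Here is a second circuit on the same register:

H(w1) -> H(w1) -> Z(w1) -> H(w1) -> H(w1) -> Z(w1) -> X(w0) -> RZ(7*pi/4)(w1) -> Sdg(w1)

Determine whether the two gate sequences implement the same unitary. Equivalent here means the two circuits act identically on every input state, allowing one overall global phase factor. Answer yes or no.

Yes: on every input state the two circuits agree up to one overall phase factor.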